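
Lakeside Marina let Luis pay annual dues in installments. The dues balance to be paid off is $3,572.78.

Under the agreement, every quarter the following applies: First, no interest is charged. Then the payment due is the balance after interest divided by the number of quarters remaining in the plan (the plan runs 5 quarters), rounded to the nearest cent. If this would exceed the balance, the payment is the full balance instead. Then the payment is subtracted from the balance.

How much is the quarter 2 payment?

$714.56

Quarter 1: opening $3,572.78; payment $714.56; balance $2,858.22
Quarter 2: opening $2,858.22; payment $714.56; balance $2,143.66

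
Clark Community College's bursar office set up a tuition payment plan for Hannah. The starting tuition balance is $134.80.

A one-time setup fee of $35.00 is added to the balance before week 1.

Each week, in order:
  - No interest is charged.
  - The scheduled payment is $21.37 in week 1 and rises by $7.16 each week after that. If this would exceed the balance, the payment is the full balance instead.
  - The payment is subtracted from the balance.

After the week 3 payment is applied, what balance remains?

Week 1: opening $169.80; payment $21.37; balance $148.43
Week 2: opening $148.43; payment $28.53; balance $119.90
Week 3: opening $119.90; payment $35.69; balance $84.21

$84.21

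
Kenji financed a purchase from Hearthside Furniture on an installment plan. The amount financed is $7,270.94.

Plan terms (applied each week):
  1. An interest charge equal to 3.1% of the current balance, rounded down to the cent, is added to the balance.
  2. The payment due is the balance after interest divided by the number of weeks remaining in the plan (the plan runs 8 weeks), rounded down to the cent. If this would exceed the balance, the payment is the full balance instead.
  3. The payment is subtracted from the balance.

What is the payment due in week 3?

Week 1: $7,270.94 +$225.39 interest = $7,496.33; pay $937.04 → $6,559.29
Week 2: $6,559.29 +$203.33 interest = $6,762.62; pay $966.08 → $5,796.54
Week 3: $5,796.54 +$179.69 interest = $5,976.23; pay $996.03 → $4,980.20

$996.03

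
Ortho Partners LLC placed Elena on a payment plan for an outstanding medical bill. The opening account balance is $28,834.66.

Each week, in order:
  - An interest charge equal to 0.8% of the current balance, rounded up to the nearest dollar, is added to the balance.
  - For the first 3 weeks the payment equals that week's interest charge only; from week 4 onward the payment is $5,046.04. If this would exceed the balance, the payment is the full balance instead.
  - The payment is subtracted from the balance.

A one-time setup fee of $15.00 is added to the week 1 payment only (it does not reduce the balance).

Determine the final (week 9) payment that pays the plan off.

$4,407.46

Week 1: opening $28,834.66; interest $231.00 → $29,065.66; payment $231.00 (+ $15.00 fee); balance $28,834.66
Week 2: opening $28,834.66; interest $231.00 → $29,065.66; payment $231.00; balance $28,834.66
Week 3: opening $28,834.66; interest $231.00 → $29,065.66; payment $231.00; balance $28,834.66
Week 4: opening $28,834.66; interest $231.00 → $29,065.66; payment $5,046.04; balance $24,019.62
Week 5: opening $24,019.62; interest $193.00 → $24,212.62; payment $5,046.04; balance $19,166.58
Week 6: opening $19,166.58; interest $154.00 → $19,320.58; payment $5,046.04; balance $14,274.54
Week 7: opening $14,274.54; interest $115.00 → $14,389.54; payment $5,046.04; balance $9,343.50
Week 8: opening $9,343.50; interest $75.00 → $9,418.50; payment $5,046.04; balance $4,372.46
Week 9: opening $4,372.46; interest $35.00 → $4,407.46; payment $4,407.46; balance $0.00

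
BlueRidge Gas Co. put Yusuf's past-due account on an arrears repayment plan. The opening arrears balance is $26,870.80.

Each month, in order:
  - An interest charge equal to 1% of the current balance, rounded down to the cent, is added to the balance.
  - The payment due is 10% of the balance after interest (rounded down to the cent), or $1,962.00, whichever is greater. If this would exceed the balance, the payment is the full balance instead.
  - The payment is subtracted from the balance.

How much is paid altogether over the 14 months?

$28,820.06

Month 1: opening $26,870.80; interest $268.70 → $27,139.50; payment $2,713.95; balance $24,425.55
Month 2: opening $24,425.55; interest $244.25 → $24,669.80; payment $2,466.98; balance $22,202.82
Month 3: opening $22,202.82; interest $222.02 → $22,424.84; payment $2,242.48; balance $20,182.36
Month 4: opening $20,182.36; interest $201.82 → $20,384.18; payment $2,038.41; balance $18,345.77
Month 5: opening $18,345.77; interest $183.45 → $18,529.22; payment $1,962.00; balance $16,567.22
Month 6: opening $16,567.22; interest $165.67 → $16,732.89; payment $1,962.00; balance $14,770.89
Month 7: opening $14,770.89; interest $147.70 → $14,918.59; payment $1,962.00; balance $12,956.59
Month 8: opening $12,956.59; interest $129.56 → $13,086.15; payment $1,962.00; balance $11,124.15
Month 9: opening $11,124.15; interest $111.24 → $11,235.39; payment $1,962.00; balance $9,273.39
Month 10: opening $9,273.39; interest $92.73 → $9,366.12; payment $1,962.00; balance $7,404.12
Month 11: opening $7,404.12; interest $74.04 → $7,478.16; payment $1,962.00; balance $5,516.16
Month 12: opening $5,516.16; interest $55.16 → $5,571.32; payment $1,962.00; balance $3,609.32
Month 13: opening $3,609.32; interest $36.09 → $3,645.41; payment $1,962.00; balance $1,683.41
Month 14: opening $1,683.41; interest $16.83 → $1,700.24; payment $1,700.24; balance $0.00
Total paid: $28,820.06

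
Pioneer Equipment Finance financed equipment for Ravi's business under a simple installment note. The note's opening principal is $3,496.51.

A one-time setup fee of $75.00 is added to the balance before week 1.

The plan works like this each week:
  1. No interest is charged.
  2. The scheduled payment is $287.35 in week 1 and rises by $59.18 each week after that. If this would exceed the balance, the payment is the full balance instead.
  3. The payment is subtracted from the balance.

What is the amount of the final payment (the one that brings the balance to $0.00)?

$317.28

Week 1: opening $3,571.51; payment $287.35; balance $3,284.16
Week 2: opening $3,284.16; payment $346.53; balance $2,937.63
Week 3: opening $2,937.63; payment $405.71; balance $2,531.92
Week 4: opening $2,531.92; payment $464.89; balance $2,067.03
Week 5: opening $2,067.03; payment $524.07; balance $1,542.96
Week 6: opening $1,542.96; payment $583.25; balance $959.71
Week 7: opening $959.71; payment $642.43; balance $317.28
Week 8: opening $317.28; payment $317.28; balance $0.00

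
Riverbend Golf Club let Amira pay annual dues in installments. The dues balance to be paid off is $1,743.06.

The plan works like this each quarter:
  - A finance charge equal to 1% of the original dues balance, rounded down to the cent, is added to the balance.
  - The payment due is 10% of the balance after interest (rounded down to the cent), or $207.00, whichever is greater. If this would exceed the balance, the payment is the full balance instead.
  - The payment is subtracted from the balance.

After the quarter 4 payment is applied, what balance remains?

Quarter 1: opening $1,743.06; interest $17.43 → $1,760.49; payment $207.00; balance $1,553.49
Quarter 2: opening $1,553.49; interest $17.43 → $1,570.92; payment $207.00; balance $1,363.92
Quarter 3: opening $1,363.92; interest $17.43 → $1,381.35; payment $207.00; balance $1,174.35
Quarter 4: opening $1,174.35; interest $17.43 → $1,191.78; payment $207.00; balance $984.78

$984.78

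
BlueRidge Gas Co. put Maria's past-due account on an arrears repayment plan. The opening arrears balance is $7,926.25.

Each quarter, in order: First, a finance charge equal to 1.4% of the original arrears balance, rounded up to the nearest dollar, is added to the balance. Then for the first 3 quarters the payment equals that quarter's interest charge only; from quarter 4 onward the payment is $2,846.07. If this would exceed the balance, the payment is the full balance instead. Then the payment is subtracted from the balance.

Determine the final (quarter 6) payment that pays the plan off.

$2,567.11

# | Opening | Interest | Payment | End bal
1 | $7,926.25 | $111.00 | $111.00 | $7,926.25
2 | $7,926.25 | $111.00 | $111.00 | $7,926.25
3 | $7,926.25 | $111.00 | $111.00 | $7,926.25
4 | $7,926.25 | $111.00 | $2,846.07 | $5,191.18
5 | $5,191.18 | $111.00 | $2,846.07 | $2,456.11
6 | $2,456.11 | $111.00 | $2,567.11 | $0.00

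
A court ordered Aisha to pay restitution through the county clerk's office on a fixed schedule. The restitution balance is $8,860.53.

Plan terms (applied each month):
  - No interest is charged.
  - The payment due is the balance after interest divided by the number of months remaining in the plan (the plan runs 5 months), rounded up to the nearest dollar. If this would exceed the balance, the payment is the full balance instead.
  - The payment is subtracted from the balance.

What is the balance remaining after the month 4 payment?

$1,771.53

Month 1: opening $8,860.53; payment $1,773.00; balance $7,087.53
Month 2: opening $7,087.53; payment $1,772.00; balance $5,315.53
Month 3: opening $5,315.53; payment $1,772.00; balance $3,543.53
Month 4: opening $3,543.53; payment $1,772.00; balance $1,771.53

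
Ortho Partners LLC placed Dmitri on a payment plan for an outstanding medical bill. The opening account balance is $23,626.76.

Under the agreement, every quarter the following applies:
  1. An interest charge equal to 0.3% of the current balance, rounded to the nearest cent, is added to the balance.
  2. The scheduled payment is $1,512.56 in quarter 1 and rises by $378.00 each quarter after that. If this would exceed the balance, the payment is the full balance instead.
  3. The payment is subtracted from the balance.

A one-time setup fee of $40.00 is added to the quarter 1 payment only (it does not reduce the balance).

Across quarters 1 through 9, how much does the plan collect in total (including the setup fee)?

Quarter 1: opening $23,626.76; interest $70.88 → $23,697.64; payment $1,512.56 (+ $40.00 fee); balance $22,185.08
Quarter 2: opening $22,185.08; interest $66.56 → $22,251.64; payment $1,890.56; balance $20,361.08
Quarter 3: opening $20,361.08; interest $61.08 → $20,422.16; payment $2,268.56; balance $18,153.60
Quarter 4: opening $18,153.60; interest $54.46 → $18,208.06; payment $2,646.56; balance $15,561.50
Quarter 5: opening $15,561.50; interest $46.68 → $15,608.18; payment $3,024.56; balance $12,583.62
Quarter 6: opening $12,583.62; interest $37.75 → $12,621.37; payment $3,402.56; balance $9,218.81
Quarter 7: opening $9,218.81; interest $27.66 → $9,246.47; payment $3,780.56; balance $5,465.91
Quarter 8: opening $5,465.91; interest $16.40 → $5,482.31; payment $4,158.56; balance $1,323.75
Quarter 9: opening $1,323.75; interest $3.97 → $1,327.72; payment $1,327.72; balance $0.00
Total paid: $24,052.20

$24,052.20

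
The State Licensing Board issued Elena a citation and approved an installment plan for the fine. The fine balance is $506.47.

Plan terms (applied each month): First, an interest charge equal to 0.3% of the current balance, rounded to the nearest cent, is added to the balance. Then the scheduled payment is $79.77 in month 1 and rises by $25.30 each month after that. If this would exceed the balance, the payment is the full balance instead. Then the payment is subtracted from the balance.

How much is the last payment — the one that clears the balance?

Month 1: opening $506.47; interest $1.52 → $507.99; payment $79.77; balance $428.22
Month 2: opening $428.22; interest $1.28 → $429.50; payment $105.07; balance $324.43
Month 3: opening $324.43; interest $0.97 → $325.40; payment $130.37; balance $195.03
Month 4: opening $195.03; interest $0.59 → $195.62; payment $155.67; balance $39.95
Month 5: opening $39.95; interest $0.12 → $40.07; payment $40.07; balance $0.00

$40.07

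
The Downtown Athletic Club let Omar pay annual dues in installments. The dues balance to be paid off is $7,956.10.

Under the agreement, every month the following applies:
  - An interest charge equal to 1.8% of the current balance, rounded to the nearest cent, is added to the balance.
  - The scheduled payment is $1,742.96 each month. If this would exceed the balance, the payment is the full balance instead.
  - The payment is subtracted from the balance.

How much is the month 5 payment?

$1,407.12

# | Opening | Interest | Payment | End bal
1 | $7,956.10 | $143.21 | $1,742.96 | $6,356.35
2 | $6,356.35 | $114.41 | $1,742.96 | $4,727.80
3 | $4,727.80 | $85.10 | $1,742.96 | $3,069.94
4 | $3,069.94 | $55.26 | $1,742.96 | $1,382.24
5 | $1,382.24 | $24.88 | $1,407.12 | $0.00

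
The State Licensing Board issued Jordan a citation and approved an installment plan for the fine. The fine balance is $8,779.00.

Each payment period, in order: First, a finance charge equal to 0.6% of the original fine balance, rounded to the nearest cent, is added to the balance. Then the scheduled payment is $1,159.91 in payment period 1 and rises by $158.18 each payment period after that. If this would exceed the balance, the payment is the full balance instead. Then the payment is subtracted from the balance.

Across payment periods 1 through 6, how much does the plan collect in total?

$9,095.02

Payment period 1: $8,779.00 +$52.67 interest = $8,831.67; pay $1,159.91 → $7,671.76
Payment period 2: $7,671.76 +$52.67 interest = $7,724.43; pay $1,318.09 → $6,406.34
Payment period 3: $6,406.34 +$52.67 interest = $6,459.01; pay $1,476.27 → $4,982.74
Payment period 4: $4,982.74 +$52.67 interest = $5,035.41; pay $1,634.45 → $3,400.96
Payment period 5: $3,400.96 +$52.67 interest = $3,453.63; pay $1,792.63 → $1,661.00
Payment period 6: $1,661.00 +$52.67 interest = $1,713.67; pay $1,713.67 → $0.00
Total paid: $9,095.02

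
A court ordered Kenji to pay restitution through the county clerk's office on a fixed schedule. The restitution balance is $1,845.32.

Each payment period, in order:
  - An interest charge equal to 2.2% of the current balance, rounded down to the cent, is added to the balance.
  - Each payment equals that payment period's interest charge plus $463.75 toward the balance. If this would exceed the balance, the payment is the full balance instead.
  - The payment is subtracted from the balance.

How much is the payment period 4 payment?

$464.05

# | Opening | Interest | Payment | End bal
1 | $1,845.32 | $40.59 | $504.34 | $1,381.57
2 | $1,381.57 | $30.39 | $494.14 | $917.82
3 | $917.82 | $20.19 | $483.94 | $454.07
4 | $454.07 | $9.98 | $464.05 | $0.00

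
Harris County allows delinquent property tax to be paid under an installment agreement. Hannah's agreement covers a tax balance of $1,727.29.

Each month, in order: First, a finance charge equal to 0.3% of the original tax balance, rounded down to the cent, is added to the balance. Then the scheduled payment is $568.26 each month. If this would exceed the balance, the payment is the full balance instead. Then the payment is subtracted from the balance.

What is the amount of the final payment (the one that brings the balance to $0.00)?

$43.23

Month 1: $1,727.29 +$5.18 interest = $1,732.47; pay $568.26 → $1,164.21
Month 2: $1,164.21 +$5.18 interest = $1,169.39; pay $568.26 → $601.13
Month 3: $601.13 +$5.18 interest = $606.31; pay $568.26 → $38.05
Month 4: $38.05 +$5.18 interest = $43.23; pay $43.23 → $0.00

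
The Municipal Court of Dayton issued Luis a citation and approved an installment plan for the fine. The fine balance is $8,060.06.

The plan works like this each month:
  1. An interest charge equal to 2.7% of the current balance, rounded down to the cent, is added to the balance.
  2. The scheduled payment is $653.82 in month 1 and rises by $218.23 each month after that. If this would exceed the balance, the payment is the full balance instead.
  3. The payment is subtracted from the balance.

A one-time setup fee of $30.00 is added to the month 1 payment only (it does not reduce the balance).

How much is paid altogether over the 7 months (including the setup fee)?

$9,142.74

Month 1: $8,060.06 +$217.62 interest = $8,277.68; pay $653.82 (+ $30.00 fee) → $7,623.86
Month 2: $7,623.86 +$205.84 interest = $7,829.70; pay $872.05 → $6,957.65
Month 3: $6,957.65 +$187.85 interest = $7,145.50; pay $1,090.28 → $6,055.22
Month 4: $6,055.22 +$163.49 interest = $6,218.71; pay $1,308.51 → $4,910.20
Month 5: $4,910.20 +$132.57 interest = $5,042.77; pay $1,526.74 → $3,516.03
Month 6: $3,516.03 +$94.93 interest = $3,610.96; pay $1,744.97 → $1,865.99
Month 7: $1,865.99 +$50.38 interest = $1,916.37; pay $1,916.37 → $0.00
Total paid: $9,142.74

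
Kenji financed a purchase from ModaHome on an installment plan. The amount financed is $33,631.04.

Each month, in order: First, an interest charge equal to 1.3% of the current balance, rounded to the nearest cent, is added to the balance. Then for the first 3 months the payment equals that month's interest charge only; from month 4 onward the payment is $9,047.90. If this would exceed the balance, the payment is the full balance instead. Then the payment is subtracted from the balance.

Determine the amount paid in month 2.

Month 1: opening $33,631.04; interest $437.20 → $34,068.24; payment $437.20; balance $33,631.04
Month 2: opening $33,631.04; interest $437.20 → $34,068.24; payment $437.20; balance $33,631.04

$437.20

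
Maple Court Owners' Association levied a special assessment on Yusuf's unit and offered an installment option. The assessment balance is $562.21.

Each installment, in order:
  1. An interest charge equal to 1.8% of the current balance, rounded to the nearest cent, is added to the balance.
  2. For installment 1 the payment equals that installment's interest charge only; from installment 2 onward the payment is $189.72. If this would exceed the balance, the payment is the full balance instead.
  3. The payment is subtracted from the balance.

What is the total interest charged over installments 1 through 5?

# | Opening | Interest | Payment | End bal
1 | $562.21 | $10.12 | $10.12 | $562.21
2 | $562.21 | $10.12 | $189.72 | $382.61
3 | $382.61 | $6.89 | $189.72 | $199.78
4 | $199.78 | $3.60 | $189.72 | $13.66
5 | $13.66 | $0.25 | $13.91 | $0.00
Total interest: $10.12 + $10.12 + $6.89 + $3.60 + $0.25 = $30.98

$30.98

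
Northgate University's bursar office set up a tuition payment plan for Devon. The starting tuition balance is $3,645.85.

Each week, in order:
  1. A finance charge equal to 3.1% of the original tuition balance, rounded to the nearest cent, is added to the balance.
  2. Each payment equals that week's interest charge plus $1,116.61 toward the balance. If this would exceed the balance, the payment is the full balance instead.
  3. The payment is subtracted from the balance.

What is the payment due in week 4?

$409.04

Week 1: opening $3,645.85; interest $113.02 → $3,758.87; payment $1,229.63; balance $2,529.24
Week 2: opening $2,529.24; interest $113.02 → $2,642.26; payment $1,229.63; balance $1,412.63
Week 3: opening $1,412.63; interest $113.02 → $1,525.65; payment $1,229.63; balance $296.02
Week 4: opening $296.02; interest $113.02 → $409.04; payment $409.04; balance $0.00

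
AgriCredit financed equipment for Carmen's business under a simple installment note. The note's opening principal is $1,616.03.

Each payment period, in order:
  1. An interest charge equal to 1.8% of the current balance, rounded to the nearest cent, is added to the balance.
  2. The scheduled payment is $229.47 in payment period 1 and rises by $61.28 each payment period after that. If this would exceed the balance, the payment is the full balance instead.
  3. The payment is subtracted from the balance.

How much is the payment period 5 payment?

Payment period 1: opening $1,616.03; interest $29.09 → $1,645.12; payment $229.47; balance $1,415.65
Payment period 2: opening $1,415.65; interest $25.48 → $1,441.13; payment $290.75; balance $1,150.38
Payment period 3: opening $1,150.38; interest $20.71 → $1,171.09; payment $352.03; balance $819.06
Payment period 4: opening $819.06; interest $14.74 → $833.80; payment $413.31; balance $420.49
Payment period 5: opening $420.49; interest $7.57 → $428.06; payment $428.06; balance $0.00

$428.06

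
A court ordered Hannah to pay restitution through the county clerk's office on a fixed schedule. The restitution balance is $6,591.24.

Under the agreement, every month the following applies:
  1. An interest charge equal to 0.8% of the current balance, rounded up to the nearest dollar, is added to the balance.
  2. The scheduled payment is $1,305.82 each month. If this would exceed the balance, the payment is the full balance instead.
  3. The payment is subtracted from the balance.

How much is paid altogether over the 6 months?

$6,758.24

Month 1: $6,591.24 +$53.00 interest = $6,644.24; pay $1,305.82 → $5,338.42
Month 2: $5,338.42 +$43.00 interest = $5,381.42; pay $1,305.82 → $4,075.60
Month 3: $4,075.60 +$33.00 interest = $4,108.60; pay $1,305.82 → $2,802.78
Month 4: $2,802.78 +$23.00 interest = $2,825.78; pay $1,305.82 → $1,519.96
Month 5: $1,519.96 +$13.00 interest = $1,532.96; pay $1,305.82 → $227.14
Month 6: $227.14 +$2.00 interest = $229.14; pay $229.14 → $0.00
Total paid: $6,758.24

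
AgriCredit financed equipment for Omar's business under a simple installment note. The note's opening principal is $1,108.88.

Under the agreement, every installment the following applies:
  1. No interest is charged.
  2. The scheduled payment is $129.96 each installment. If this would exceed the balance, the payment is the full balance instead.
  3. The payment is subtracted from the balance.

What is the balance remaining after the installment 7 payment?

$199.16

Installment 1: $1,108.88 − $129.96 → $978.92
Installment 2: $978.92 − $129.96 → $848.96
Installment 3: $848.96 − $129.96 → $719.00
Installment 4: $719.00 − $129.96 → $589.04
Installment 5: $589.04 − $129.96 → $459.08
Installment 6: $459.08 − $129.96 → $329.12
Installment 7: $329.12 − $129.96 → $199.16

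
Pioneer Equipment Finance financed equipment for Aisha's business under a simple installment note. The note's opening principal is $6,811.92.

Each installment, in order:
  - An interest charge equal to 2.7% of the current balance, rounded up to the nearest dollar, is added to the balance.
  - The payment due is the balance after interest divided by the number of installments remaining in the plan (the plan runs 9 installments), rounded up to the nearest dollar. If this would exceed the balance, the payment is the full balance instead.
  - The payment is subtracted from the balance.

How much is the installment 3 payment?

# | Opening | Interest | Payment | End bal
1 | $6,811.92 | $184.00 | $778.00 | $6,217.92
2 | $6,217.92 | $168.00 | $799.00 | $5,586.92
3 | $5,586.92 | $151.00 | $820.00 | $4,917.92

$820.00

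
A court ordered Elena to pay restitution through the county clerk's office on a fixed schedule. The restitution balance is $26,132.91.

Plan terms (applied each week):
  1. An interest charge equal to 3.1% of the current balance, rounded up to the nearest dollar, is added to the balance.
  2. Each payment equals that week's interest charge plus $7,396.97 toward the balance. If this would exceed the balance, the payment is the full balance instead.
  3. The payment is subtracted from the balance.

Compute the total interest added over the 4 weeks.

Week 1: opening $26,132.91; interest $811.00 → $26,943.91; payment $8,207.97; balance $18,735.94
Week 2: opening $18,735.94; interest $581.00 → $19,316.94; payment $7,977.97; balance $11,338.97
Week 3: opening $11,338.97; interest $352.00 → $11,690.97; payment $7,748.97; balance $3,942.00
Week 4: opening $3,942.00; interest $123.00 → $4,065.00; payment $4,065.00; balance $0.00
Total interest: $811.00 + $581.00 + $352.00 + $123.00 = $1,867.00

$1,867.00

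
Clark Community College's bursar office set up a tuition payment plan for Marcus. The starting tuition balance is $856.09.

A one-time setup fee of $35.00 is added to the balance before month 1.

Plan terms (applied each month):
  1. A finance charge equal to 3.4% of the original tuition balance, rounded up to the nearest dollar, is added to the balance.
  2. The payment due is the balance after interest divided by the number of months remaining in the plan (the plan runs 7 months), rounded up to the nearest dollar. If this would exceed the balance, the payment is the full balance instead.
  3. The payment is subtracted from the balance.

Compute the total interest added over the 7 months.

Month 1: opening $891.09; interest $30.00 → $921.09; payment $132.00; balance $789.09
Month 2: opening $789.09; interest $30.00 → $819.09; payment $137.00; balance $682.09
Month 3: opening $682.09; interest $30.00 → $712.09; payment $143.00; balance $569.09
Month 4: opening $569.09; interest $30.00 → $599.09; payment $150.00; balance $449.09
Month 5: opening $449.09; interest $30.00 → $479.09; payment $160.00; balance $319.09
Month 6: opening $319.09; interest $30.00 → $349.09; payment $175.00; balance $174.09
Month 7: opening $174.09; interest $30.00 → $204.09; payment $204.09; balance $0.00
Total interest: $30.00 + $30.00 + $30.00 + $30.00 + $30.00 + $30.00 + $30.00 = $210.00

$210.00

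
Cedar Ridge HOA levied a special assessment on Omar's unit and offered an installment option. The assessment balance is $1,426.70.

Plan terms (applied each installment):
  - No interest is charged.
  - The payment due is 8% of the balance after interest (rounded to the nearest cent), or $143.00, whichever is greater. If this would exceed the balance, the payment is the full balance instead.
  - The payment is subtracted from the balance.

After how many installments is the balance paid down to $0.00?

Installment 1: $1,426.70 − $143.00 → $1,283.70
Installment 2: $1,283.70 − $143.00 → $1,140.70
Installment 3: $1,140.70 − $143.00 → $997.70
Installment 4: $997.70 − $143.00 → $854.70
Installment 5: $854.70 − $143.00 → $711.70
Installment 6: $711.70 − $143.00 → $568.70
Installment 7: $568.70 − $143.00 → $425.70
Installment 8: $425.70 − $143.00 → $282.70
Installment 9: $282.70 − $143.00 → $139.70
Installment 10: $139.70 − $139.70 → $0.00
Balance reaches $0.00 in installment 10.

10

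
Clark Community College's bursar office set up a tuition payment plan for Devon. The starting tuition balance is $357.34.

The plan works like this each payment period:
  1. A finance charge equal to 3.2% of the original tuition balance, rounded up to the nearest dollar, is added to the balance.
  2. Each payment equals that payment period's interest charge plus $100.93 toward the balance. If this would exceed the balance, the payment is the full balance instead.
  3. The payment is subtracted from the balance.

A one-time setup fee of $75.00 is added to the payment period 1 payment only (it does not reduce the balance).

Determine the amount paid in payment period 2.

$112.93

Payment period 1: opening $357.34; interest $12.00 → $369.34; payment $112.93 (+ $75.00 fee); balance $256.41
Payment period 2: opening $256.41; interest $12.00 → $268.41; payment $112.93; balance $155.48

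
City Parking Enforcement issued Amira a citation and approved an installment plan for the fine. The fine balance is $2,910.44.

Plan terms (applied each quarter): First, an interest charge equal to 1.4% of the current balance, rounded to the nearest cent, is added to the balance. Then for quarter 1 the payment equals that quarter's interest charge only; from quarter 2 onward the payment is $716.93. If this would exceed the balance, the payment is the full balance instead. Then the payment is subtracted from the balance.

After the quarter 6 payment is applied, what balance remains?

$0.00

Quarter 1: opening $2,910.44; interest $40.75 → $2,951.19; payment $40.75; balance $2,910.44
Quarter 2: opening $2,910.44; interest $40.75 → $2,951.19; payment $716.93; balance $2,234.26
Quarter 3: opening $2,234.26; interest $31.28 → $2,265.54; payment $716.93; balance $1,548.61
Quarter 4: opening $1,548.61; interest $21.68 → $1,570.29; payment $716.93; balance $853.36
Quarter 5: opening $853.36; interest $11.95 → $865.31; payment $716.93; balance $148.38
Quarter 6: opening $148.38; interest $2.08 → $150.46; payment $150.46; balance $0.00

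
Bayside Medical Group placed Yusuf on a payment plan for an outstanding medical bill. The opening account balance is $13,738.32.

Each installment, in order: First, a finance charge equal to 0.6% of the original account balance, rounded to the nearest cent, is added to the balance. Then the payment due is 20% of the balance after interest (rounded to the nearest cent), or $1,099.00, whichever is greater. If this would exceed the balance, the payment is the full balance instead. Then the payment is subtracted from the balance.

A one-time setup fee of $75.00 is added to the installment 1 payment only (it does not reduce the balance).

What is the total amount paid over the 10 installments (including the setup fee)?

Installment 1: $13,738.32 +$82.43 interest = $13,820.75; pay $2,764.15 (+ $75.00 fee) → $11,056.60
Installment 2: $11,056.60 +$82.43 interest = $11,139.03; pay $2,227.81 → $8,911.22
Installment 3: $8,911.22 +$82.43 interest = $8,993.65; pay $1,798.73 → $7,194.92
Installment 4: $7,194.92 +$82.43 interest = $7,277.35; pay $1,455.47 → $5,821.88
Installment 5: $5,821.88 +$82.43 interest = $5,904.31; pay $1,180.86 → $4,723.45
Installment 6: $4,723.45 +$82.43 interest = $4,805.88; pay $1,099.00 → $3,706.88
Installment 7: $3,706.88 +$82.43 interest = $3,789.31; pay $1,099.00 → $2,690.31
Installment 8: $2,690.31 +$82.43 interest = $2,772.74; pay $1,099.00 → $1,673.74
Installment 9: $1,673.74 +$82.43 interest = $1,756.17; pay $1,099.00 → $657.17
Installment 10: $657.17 +$82.43 interest = $739.60; pay $739.60 → $0.00
Total paid: $14,637.62

$14,637.62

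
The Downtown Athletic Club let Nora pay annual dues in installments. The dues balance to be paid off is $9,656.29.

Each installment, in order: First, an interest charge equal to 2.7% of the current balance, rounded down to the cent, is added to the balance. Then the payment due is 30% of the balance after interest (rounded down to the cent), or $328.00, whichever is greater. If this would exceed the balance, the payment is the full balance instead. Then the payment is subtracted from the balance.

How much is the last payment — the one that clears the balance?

$27.92

Installment 1: $9,656.29 +$260.71 interest = $9,917.00; pay $2,975.10 → $6,941.90
Installment 2: $6,941.90 +$187.43 interest = $7,129.33; pay $2,138.79 → $4,990.54
Installment 3: $4,990.54 +$134.74 interest = $5,125.28; pay $1,537.58 → $3,587.70
Installment 4: $3,587.70 +$96.86 interest = $3,684.56; pay $1,105.36 → $2,579.20
Installment 5: $2,579.20 +$69.63 interest = $2,648.83; pay $794.64 → $1,854.19
Installment 6: $1,854.19 +$50.06 interest = $1,904.25; pay $571.27 → $1,332.98
Installment 7: $1,332.98 +$35.99 interest = $1,368.97; pay $410.69 → $958.28
Installment 8: $958.28 +$25.87 interest = $984.15; pay $328.00 → $656.15
Installment 9: $656.15 +$17.71 interest = $673.86; pay $328.00 → $345.86
Installment 10: $345.86 +$9.33 interest = $355.19; pay $328.00 → $27.19
Installment 11: $27.19 +$0.73 interest = $27.92; pay $27.92 → $0.00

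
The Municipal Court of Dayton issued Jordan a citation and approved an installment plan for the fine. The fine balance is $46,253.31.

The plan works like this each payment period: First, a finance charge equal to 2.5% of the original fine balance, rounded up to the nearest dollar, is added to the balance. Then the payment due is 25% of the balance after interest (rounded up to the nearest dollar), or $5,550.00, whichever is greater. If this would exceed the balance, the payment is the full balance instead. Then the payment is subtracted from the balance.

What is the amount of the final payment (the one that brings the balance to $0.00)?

# | Opening | Interest | Payment | End bal
1 | $46,253.31 | $1,157.00 | $11,853.00 | $35,557.31
2 | $35,557.31 | $1,157.00 | $9,179.00 | $27,535.31
3 | $27,535.31 | $1,157.00 | $7,174.00 | $21,518.31
4 | $21,518.31 | $1,157.00 | $5,669.00 | $17,006.31
5 | $17,006.31 | $1,157.00 | $5,550.00 | $12,613.31
6 | $12,613.31 | $1,157.00 | $5,550.00 | $8,220.31
7 | $8,220.31 | $1,157.00 | $5,550.00 | $3,827.31
8 | $3,827.31 | $1,157.00 | $4,984.31 | $0.00

$4,984.31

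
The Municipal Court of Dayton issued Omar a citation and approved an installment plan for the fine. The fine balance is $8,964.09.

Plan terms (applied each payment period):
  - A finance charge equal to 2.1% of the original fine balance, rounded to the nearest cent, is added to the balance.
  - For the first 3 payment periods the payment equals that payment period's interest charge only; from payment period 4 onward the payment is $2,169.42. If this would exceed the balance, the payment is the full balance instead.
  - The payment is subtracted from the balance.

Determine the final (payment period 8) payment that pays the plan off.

Payment period 1: $8,964.09 +$188.25 interest = $9,152.34; pay $188.25 → $8,964.09
Payment period 2: $8,964.09 +$188.25 interest = $9,152.34; pay $188.25 → $8,964.09
Payment period 3: $8,964.09 +$188.25 interest = $9,152.34; pay $188.25 → $8,964.09
Payment period 4: $8,964.09 +$188.25 interest = $9,152.34; pay $2,169.42 → $6,982.92
Payment period 5: $6,982.92 +$188.25 interest = $7,171.17; pay $2,169.42 → $5,001.75
Payment period 6: $5,001.75 +$188.25 interest = $5,190.00; pay $2,169.42 → $3,020.58
Payment period 7: $3,020.58 +$188.25 interest = $3,208.83; pay $2,169.42 → $1,039.41
Payment period 8: $1,039.41 +$188.25 interest = $1,227.66; pay $1,227.66 → $0.00

$1,227.66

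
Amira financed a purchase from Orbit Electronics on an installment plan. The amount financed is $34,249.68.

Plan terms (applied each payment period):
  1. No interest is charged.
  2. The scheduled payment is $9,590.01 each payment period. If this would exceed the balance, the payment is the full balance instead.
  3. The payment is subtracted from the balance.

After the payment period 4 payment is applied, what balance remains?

Payment period 1: $34,249.68 − $9,590.01 → $24,659.67
Payment period 2: $24,659.67 − $9,590.01 → $15,069.66
Payment period 3: $15,069.66 − $9,590.01 → $5,479.65
Payment period 4: $5,479.65 − $5,479.65 → $0.00

$0.00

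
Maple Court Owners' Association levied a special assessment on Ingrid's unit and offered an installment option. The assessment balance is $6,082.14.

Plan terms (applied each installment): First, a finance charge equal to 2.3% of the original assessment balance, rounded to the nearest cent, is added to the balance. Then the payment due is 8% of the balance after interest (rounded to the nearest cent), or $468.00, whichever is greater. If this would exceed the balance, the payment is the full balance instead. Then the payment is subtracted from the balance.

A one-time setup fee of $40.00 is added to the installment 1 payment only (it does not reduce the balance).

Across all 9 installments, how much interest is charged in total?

$1,259.01

Installment 1: opening $6,082.14; interest $139.89 → $6,222.03; payment $497.76 (+ $40.00 fee); balance $5,724.27
Installment 2: opening $5,724.27; interest $139.89 → $5,864.16; payment $469.13; balance $5,395.03
Installment 3: opening $5,395.03; interest $139.89 → $5,534.92; payment $468.00; balance $5,066.92
Installment 4: opening $5,066.92; interest $139.89 → $5,206.81; payment $468.00; balance $4,738.81
Installment 5: opening $4,738.81; interest $139.89 → $4,878.70; payment $468.00; balance $4,410.70
Installment 6: opening $4,410.70; interest $139.89 → $4,550.59; payment $468.00; balance $4,082.59
Installment 7: opening $4,082.59; interest $139.89 → $4,222.48; payment $468.00; balance $3,754.48
Installment 8: opening $3,754.48; interest $139.89 → $3,894.37; payment $468.00; balance $3,426.37
Installment 9: opening $3,426.37; interest $139.89 → $3,566.26; payment $468.00; balance $3,098.26
Total interest: $139.89 + $139.89 + $139.89 + $139.89 + $139.89 + $139.89 + $139.89 + $139.89 + $139.89 = $1,259.01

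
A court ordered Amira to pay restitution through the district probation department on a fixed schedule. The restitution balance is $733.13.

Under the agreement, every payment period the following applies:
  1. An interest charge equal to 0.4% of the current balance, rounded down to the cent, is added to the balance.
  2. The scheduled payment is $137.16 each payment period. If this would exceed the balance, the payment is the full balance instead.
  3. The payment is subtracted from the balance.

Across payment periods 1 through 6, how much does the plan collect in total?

$742.60

Payment period 1: opening $733.13; interest $2.93 → $736.06; payment $137.16; balance $598.90
Payment period 2: opening $598.90; interest $2.39 → $601.29; payment $137.16; balance $464.13
Payment period 3: opening $464.13; interest $1.85 → $465.98; payment $137.16; balance $328.82
Payment period 4: opening $328.82; interest $1.31 → $330.13; payment $137.16; balance $192.97
Payment period 5: opening $192.97; interest $0.77 → $193.74; payment $137.16; balance $56.58
Payment period 6: opening $56.58; interest $0.22 → $56.80; payment $56.80; balance $0.00
Total paid: $742.60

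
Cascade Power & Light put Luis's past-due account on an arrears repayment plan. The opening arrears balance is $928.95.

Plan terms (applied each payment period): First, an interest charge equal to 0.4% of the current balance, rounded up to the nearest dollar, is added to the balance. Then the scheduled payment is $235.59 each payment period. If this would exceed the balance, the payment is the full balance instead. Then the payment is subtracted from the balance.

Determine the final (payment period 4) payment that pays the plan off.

Payment period 1: opening $928.95; interest $4.00 → $932.95; payment $235.59; balance $697.36
Payment period 2: opening $697.36; interest $3.00 → $700.36; payment $235.59; balance $464.77
Payment period 3: opening $464.77; interest $2.00 → $466.77; payment $235.59; balance $231.18
Payment period 4: opening $231.18; interest $1.00 → $232.18; payment $232.18; balance $0.00

$232.18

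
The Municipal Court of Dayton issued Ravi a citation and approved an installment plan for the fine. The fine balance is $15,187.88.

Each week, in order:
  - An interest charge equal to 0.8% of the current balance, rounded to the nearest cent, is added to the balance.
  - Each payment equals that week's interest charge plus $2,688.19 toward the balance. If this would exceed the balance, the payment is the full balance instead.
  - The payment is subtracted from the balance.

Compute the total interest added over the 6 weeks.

Week 1: $15,187.88 +$121.50 interest = $15,309.38; pay $2,809.69 → $12,499.69
Week 2: $12,499.69 +$100.00 interest = $12,599.69; pay $2,788.19 → $9,811.50
Week 3: $9,811.50 +$78.49 interest = $9,889.99; pay $2,766.68 → $7,123.31
Week 4: $7,123.31 +$56.99 interest = $7,180.30; pay $2,745.18 → $4,435.12
Week 5: $4,435.12 +$35.48 interest = $4,470.60; pay $2,723.67 → $1,746.93
Week 6: $1,746.93 +$13.98 interest = $1,760.91; pay $1,760.91 → $0.00
Total interest: $121.50 + $100.00 + $78.49 + $56.99 + $35.48 + $13.98 = $406.44

$406.44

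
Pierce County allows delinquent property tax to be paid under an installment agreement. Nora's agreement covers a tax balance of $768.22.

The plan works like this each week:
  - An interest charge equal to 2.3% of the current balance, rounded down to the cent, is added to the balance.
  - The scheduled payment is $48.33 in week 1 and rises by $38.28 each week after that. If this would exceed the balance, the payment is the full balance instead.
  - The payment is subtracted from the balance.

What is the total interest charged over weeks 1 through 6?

# | Opening | Interest | Payment | End bal
1 | $768.22 | $17.66 | $48.33 | $737.55
2 | $737.55 | $16.96 | $86.61 | $667.90
3 | $667.90 | $15.36 | $124.89 | $558.37
4 | $558.37 | $12.84 | $163.17 | $408.04
5 | $408.04 | $9.38 | $201.45 | $215.97
6 | $215.97 | $4.96 | $220.93 | $0.00
Total interest: $17.66 + $16.96 + $15.36 + $12.84 + $9.38 + $4.96 = $77.16

$77.16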